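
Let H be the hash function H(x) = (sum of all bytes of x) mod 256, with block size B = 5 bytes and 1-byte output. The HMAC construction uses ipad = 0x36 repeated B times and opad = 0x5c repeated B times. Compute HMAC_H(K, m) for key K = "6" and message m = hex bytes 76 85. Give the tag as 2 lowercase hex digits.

ad

Key "6" = 36 is 1 byte ≤ B = 5; zero-pad to 5 bytes: K' = 36 00 00 00 00.
K' ⊕ ipad = 00 36 36 36 36.  K' ⊕ opad = 6a 5c 5c 5c 5c.
Inner input = (K'⊕ipad) ∥ m = 00 36 36 36 36 ∥ 76 85.
Inner hash: sum = 0+54+54+54+54+118+133 = 467; mod 256 = 211 → d3.
Outer input = (K'⊕opad) ∥ inner = 6a 5c 5c 5c 5c ∥ d3.
Outer hash (tag): sum = 106+92+92+92+92+211 = 685; mod 256 = 173 → ad.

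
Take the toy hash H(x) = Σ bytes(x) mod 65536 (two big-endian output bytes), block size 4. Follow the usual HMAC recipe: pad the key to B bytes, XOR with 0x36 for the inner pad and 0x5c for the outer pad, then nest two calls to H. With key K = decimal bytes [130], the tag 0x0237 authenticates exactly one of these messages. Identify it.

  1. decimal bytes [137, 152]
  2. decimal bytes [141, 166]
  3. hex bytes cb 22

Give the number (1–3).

3

Key decimal bytes [130] = 82 is 1 byte ≤ B = 4; zero-pad to 4 bytes: K' = 82 00 00 00.
K' ⊕ ipad = b4 36 36 36; K' ⊕ opad = de 5c 5c 5c.
m1: inner = H(b4 36 36 36 89 98) = 02 77; tag = H(de 5c 5c 5c 02 77) = 026b
m2: inner = H(b4 36 36 36 8d a6) = 02 89; tag = H(de 5c 5c 5c 02 89) = 027d
m3: inner = H(b4 36 36 36 cb 22) = 02 43; tag = H(de 5c 5c 5c 02 43) = 0237 ← matches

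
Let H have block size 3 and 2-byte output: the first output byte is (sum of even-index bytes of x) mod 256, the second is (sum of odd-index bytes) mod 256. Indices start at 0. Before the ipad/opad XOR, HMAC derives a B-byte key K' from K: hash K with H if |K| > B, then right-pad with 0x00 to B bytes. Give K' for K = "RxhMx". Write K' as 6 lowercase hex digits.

|K| = 5 > B = 3, so first hash the key.
H(K): even-index sum = 306 mod 256 = 50; odd-index sum = 197 mod 256 = 197 → 32 c5.
Zero-pad H(K) = 32 c5 to 3 bytes: K' = 32 c5 00.

32c500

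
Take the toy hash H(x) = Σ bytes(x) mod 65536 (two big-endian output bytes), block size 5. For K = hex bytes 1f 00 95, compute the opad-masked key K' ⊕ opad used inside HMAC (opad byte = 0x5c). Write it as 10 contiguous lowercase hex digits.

Key hex bytes 1f 00 95 is 3 bytes ≤ B = 5; zero-pad to 5 bytes: K' = 1f 00 95 00 00.
XOR each byte with 0x5c: 1f⊕5c=43, 00⊕5c=5c, 95⊕5c=c9, 00⊕5c=5c, 00⊕5c=5c.

435cc95c5c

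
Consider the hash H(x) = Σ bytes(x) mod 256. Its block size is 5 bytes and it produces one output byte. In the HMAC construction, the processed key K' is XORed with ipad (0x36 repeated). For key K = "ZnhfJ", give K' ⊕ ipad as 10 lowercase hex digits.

6c585e507c

Key "ZnhfJ" = 5a 6e 68 66 4a is exactly B = 5 bytes: K' = 5a 6e 68 66 4a.
XOR each byte with 0x36: 5a⊕36=6c, 6e⊕36=58, 68⊕36=5e, 66⊕36=50, 4a⊕36=7c.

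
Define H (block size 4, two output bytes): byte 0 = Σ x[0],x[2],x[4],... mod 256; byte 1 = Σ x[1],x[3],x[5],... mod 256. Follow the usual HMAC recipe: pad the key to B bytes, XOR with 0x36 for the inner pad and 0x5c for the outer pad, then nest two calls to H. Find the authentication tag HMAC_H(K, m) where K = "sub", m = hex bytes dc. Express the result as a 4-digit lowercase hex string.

Key "sub" = 73 75 62 is 3 bytes ≤ B = 4; zero-pad to 4 bytes: K' = 73 75 62 00.
K' ⊕ ipad = 45 43 54 36.  K' ⊕ opad = 2f 29 3e 5c.
Inner input = (K'⊕ipad) ∥ m = 45 43 54 36 ∥ dc.
Inner hash: even-index sum = 373 mod 256 = 117; odd-index sum = 121 mod 256 = 121 → 75 79.
Outer input = (K'⊕opad) ∥ inner = 2f 29 3e 5c ∥ 75 79.
Outer hash (tag): even-index sum = 226 mod 256 = 226; odd-index sum = 254 mod 256 = 254 → e2 fe.

e2fe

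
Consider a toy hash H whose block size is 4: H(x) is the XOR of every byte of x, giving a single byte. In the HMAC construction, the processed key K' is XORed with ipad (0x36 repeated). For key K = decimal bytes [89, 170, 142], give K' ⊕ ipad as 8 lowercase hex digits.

6f9cb836

Key decimal bytes [89, 170, 142] = 59 aa 8e is 3 bytes ≤ B = 4; zero-pad to 4 bytes: K' = 59 aa 8e 00.
XOR each byte with 0x36: 59⊕36=6f, aa⊕36=9c, 8e⊕36=b8, 00⊕36=36.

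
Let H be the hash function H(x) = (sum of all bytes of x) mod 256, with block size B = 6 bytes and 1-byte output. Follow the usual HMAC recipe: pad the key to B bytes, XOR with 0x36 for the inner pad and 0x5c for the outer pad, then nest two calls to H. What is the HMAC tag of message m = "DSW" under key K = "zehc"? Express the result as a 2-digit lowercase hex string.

Key "zehc" = 7a 65 68 63 is 4 bytes ≤ B = 6; zero-pad to 6 bytes: K' = 7a 65 68 63 00 00.
K' ⊕ ipad = 4c 53 5e 55 36 36.  K' ⊕ opad = 26 39 34 3f 5c 5c.
Inner input = (K'⊕ipad) ∥ m = 4c 53 5e 55 36 36 ∥ 44 53 57.
Inner hash: sum = 76+83+94+85+54+54+68+83+87 = 684; mod 256 = 172 → ac.
Outer input = (K'⊕opad) ∥ inner = 26 39 34 3f 5c 5c ∥ ac.
Outer hash (tag): sum = 38+57+52+63+92+92+172 = 566; mod 256 = 54 → 36.

36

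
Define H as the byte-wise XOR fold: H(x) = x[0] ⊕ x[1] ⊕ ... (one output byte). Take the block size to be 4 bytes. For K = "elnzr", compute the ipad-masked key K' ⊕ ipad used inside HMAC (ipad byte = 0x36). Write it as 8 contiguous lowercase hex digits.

Key "elnzr" = 65 6c 6e 7a 72 is 5 bytes > B = 4, so hash it first: H(key) = 6f, then zero-pad to 4 bytes: K' = 6f 00 00 00.
XOR each byte with 0x36: 6f⊕36=59, 00⊕36=36, 00⊕36=36, 00⊕36=36.

59363636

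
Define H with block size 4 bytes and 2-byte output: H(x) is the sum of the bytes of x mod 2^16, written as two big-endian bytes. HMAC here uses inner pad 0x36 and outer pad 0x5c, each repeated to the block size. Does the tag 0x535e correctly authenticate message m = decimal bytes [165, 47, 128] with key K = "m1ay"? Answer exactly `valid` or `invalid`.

Key "m1ay" = 6d 31 61 79 is exactly B = 4 bytes: K' = 6d 31 61 79.
K' ⊕ ipad = 5b 07 57 4f; K' ⊕ opad = 31 6d 3d 25.
Inner hash: sum = 91+7+87+79+165+47+128 = 604 → 02 5c.
Outer hash (recomputed tag): sum = 49+109+61+37+2+92 = 350 → 01 5e.
Recomputed tag = 015e; claimed = 535e → mismatch.

invalid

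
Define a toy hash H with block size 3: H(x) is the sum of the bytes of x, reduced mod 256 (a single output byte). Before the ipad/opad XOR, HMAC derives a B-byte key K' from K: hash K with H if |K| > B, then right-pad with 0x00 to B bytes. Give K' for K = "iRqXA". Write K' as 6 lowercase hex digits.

|K| = 5 > B = 3, so first hash the key.
H(K): sum = 105+82+113+88+65 = 453; mod 256 = 197 → c5.
Zero-pad H(K) = c5 to 3 bytes: K' = c5 00 00.

c50000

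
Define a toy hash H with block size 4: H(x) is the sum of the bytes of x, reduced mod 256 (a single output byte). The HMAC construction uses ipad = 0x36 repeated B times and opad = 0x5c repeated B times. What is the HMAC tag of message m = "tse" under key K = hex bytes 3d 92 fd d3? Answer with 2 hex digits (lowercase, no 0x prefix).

0a

Key hex bytes 3d 92 fd d3 is exactly B = 4 bytes: K' = 3d 92 fd d3.
K' ⊕ ipad = 0b a4 cb e5.  K' ⊕ opad = 61 ce a1 8f.
Inner input = (K'⊕ipad) ∥ m = 0b a4 cb e5 ∥ 74 73 65.
Inner hash: sum = 11+164+203+229+116+115+101 = 939; mod 256 = 171 → ab.
Outer input = (K'⊕opad) ∥ inner = 61 ce a1 8f ∥ ab.
Outer hash (tag): sum = 97+206+161+143+171 = 778; mod 256 = 10 → 0a.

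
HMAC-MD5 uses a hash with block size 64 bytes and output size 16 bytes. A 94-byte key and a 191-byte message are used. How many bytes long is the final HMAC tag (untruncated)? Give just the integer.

16

The tag is one MD5 digest: 16 bytes.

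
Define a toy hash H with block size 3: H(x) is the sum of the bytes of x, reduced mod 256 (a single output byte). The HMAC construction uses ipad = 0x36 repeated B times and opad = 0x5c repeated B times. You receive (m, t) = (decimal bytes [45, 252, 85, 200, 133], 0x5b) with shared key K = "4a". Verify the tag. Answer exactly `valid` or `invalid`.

Key "4a" = 34 61 is 2 bytes ≤ B = 3; zero-pad to 3 bytes: K' = 34 61 00.
K' ⊕ ipad = 02 57 36; K' ⊕ opad = 68 3d 5c.
Inner hash: sum = 2+87+54+45+252+85+200+133 = 858; mod 256 = 90 → 5a.
Outer hash (recomputed tag): sum = 104+61+92+90 = 347; mod 256 = 91 → 5b.
Recomputed tag = 5b; claimed = 5b → match.

valid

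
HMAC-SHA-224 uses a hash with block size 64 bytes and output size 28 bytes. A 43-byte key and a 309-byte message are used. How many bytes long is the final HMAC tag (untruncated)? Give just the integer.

The tag is one SHA-224 digest: 28 bytes.

28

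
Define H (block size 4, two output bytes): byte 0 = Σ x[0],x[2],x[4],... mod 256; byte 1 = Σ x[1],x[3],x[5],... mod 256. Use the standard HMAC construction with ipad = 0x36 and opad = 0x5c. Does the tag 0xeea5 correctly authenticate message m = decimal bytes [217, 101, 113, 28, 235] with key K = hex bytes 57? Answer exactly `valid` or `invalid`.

Key hex bytes 57 is 1 byte ≤ B = 4; zero-pad to 4 bytes: K' = 57 00 00 00.
K' ⊕ ipad = 61 36 36 36; K' ⊕ opad = 0b 5c 5c 5c.
Inner hash: even-index sum = 716 mod 256 = 204; odd-index sum = 237 mod 256 = 237 → cc ed.
Outer hash (recomputed tag): even-index sum = 307 mod 256 = 51; odd-index sum = 421 mod 256 = 165 → 33 a5.
Recomputed tag = 33a5; claimed = eea5 → mismatch.

invalid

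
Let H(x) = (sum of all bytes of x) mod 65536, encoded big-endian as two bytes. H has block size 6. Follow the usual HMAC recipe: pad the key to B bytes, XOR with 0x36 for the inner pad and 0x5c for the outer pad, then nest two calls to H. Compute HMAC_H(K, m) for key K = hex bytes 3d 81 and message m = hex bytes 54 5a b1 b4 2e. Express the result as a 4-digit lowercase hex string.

038c

Key hex bytes 3d 81 is 2 bytes ≤ B = 6; zero-pad to 6 bytes: K' = 3d 81 00 00 00 00.
K' ⊕ ipad = 0b b7 36 36 36 36.  K' ⊕ opad = 61 dd 5c 5c 5c 5c.
Inner input = (K'⊕ipad) ∥ m = 0b b7 36 36 36 36 ∥ 54 5a b1 b4 2e.
Inner hash: sum = 11+183+54+54+54+54+84+90+177+180+46 = 987 → 03 db.
Outer input = (K'⊕opad) ∥ inner = 61 dd 5c 5c 5c 5c ∥ 03 db.
Outer hash (tag): sum = 97+221+92+92+92+92+3+219 = 908 → 03 8c.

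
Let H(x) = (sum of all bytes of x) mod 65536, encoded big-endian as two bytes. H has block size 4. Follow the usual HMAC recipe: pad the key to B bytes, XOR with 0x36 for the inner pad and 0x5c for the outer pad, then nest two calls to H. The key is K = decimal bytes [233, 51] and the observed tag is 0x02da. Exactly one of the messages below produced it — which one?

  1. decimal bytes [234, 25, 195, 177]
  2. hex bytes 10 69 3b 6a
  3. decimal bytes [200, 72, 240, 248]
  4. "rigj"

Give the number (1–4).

Key decimal bytes [233, 51] = e9 33 is 2 bytes ≤ B = 4; zero-pad to 4 bytes: K' = e9 33 00 00.
K' ⊕ ipad = df 05 36 36; K' ⊕ opad = b5 6f 5c 5c.
m1: inner = H(df 05 36 36 ea 19 c3 b1) = 03 c7; tag = H(b5 6f 5c 5c 03 c7) = 02a6
m2: inner = H(df 05 36 36 10 69 3b 6a) = 02 6e; tag = H(b5 6f 5c 5c 02 6e) = 024c
m3: inner = H(df 05 36 36 c8 48 f0 f8) = 04 48; tag = H(b5 6f 5c 5c 04 48) = 0228
m4: inner = H(df 05 36 36 72 69 67 6a) = 02 fc; tag = H(b5 6f 5c 5c 02 fc) = 02da ← matches

4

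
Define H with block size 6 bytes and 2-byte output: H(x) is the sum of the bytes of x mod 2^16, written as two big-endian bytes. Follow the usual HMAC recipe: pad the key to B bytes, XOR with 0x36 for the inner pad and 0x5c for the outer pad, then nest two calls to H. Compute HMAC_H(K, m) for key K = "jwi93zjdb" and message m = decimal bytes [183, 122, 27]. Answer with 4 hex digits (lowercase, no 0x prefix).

02bc

Key "jwi93zjdb" = 6a 77 69 39 33 7a 6a 64 62 is 9 bytes > B = 6, so hash it first: H(key) = 03 60, then zero-pad to 6 bytes: K' = 03 60 00 00 00 00.
K' ⊕ ipad = 35 56 36 36 36 36.  K' ⊕ opad = 5f 3c 5c 5c 5c 5c.
Inner input = (K'⊕ipad) ∥ m = 35 56 36 36 36 36 ∥ b7 7a 1b.
Inner hash: sum = 53+86+54+54+54+54+183+122+27 = 687 → 02 af.
Outer input = (K'⊕opad) ∥ inner = 5f 3c 5c 5c 5c 5c ∥ 02 af.
Outer hash (tag): sum = 95+60+92+92+92+92+2+175 = 700 → 02 bc.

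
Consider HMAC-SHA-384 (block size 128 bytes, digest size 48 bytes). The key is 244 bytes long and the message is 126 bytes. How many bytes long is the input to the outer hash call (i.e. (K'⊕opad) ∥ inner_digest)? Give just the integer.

Key is 244 > 128 bytes, so it is hashed to 48 bytes then zero-padded to 128: |K'| = 128.
Outer input = (K'⊕opad) ∥ H(inner) → 128 + 48 = 176 bytes.

176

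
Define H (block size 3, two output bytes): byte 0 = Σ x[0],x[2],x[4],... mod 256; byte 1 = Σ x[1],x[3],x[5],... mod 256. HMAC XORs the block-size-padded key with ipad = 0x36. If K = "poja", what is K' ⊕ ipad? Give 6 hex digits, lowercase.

Key "poja" = 70 6f 6a 61 is 4 bytes > B = 3, so hash it first: H(key) = da d0, then zero-pad to 3 bytes: K' = da d0 00.
XOR each byte with 0x36: da⊕36=ec, d0⊕36=e6, 00⊕36=36.

ece636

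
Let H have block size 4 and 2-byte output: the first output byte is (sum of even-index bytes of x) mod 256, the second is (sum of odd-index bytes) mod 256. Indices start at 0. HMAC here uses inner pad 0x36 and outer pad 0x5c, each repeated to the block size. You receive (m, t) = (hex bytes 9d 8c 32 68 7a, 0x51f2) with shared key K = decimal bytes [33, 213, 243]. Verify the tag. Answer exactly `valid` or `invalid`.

Key decimal bytes [33, 213, 243] = 21 d5 f3 is 3 bytes ≤ B = 4; zero-pad to 4 bytes: K' = 21 d5 f3 00.
K' ⊕ ipad = 17 e3 c5 36; K' ⊕ opad = 7d 89 af 5c.
Inner hash: even-index sum = 549 mod 256 = 37; odd-index sum = 525 mod 256 = 13 → 25 0d.
Outer hash (recomputed tag): even-index sum = 337 mod 256 = 81; odd-index sum = 242 mod 256 = 242 → 51 f2.
Recomputed tag = 51f2; claimed = 51f2 → match.

valid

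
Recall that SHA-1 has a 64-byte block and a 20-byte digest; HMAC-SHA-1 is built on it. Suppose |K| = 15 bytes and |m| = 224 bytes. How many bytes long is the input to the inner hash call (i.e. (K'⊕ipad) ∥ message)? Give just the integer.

Key is 15 ≤ 64 bytes, zero-padded: |K'| = 64.
Inner input = (K'⊕ipad) ∥ m → 64 + 224 = 288 bytes.

288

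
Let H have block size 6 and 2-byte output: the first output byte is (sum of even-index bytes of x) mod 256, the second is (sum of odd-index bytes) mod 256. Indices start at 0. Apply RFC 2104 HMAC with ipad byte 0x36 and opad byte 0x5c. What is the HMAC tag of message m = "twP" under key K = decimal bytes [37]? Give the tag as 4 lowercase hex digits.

Key decimal bytes [37] = 25 is 1 byte ≤ B = 6; zero-pad to 6 bytes: K' = 25 00 00 00 00 00.
K' ⊕ ipad = 13 36 36 36 36 36.  K' ⊕ opad = 79 5c 5c 5c 5c 5c.
Inner input = (K'⊕ipad) ∥ m = 13 36 36 36 36 36 ∥ 74 77 50.
Inner hash: even-index sum = 323 mod 256 = 67; odd-index sum = 281 mod 256 = 25 → 43 19.
Outer input = (K'⊕opad) ∥ inner = 79 5c 5c 5c 5c 5c ∥ 43 19.
Outer hash (tag): even-index sum = 372 mod 256 = 116; odd-index sum = 301 mod 256 = 45 → 74 2d.

742d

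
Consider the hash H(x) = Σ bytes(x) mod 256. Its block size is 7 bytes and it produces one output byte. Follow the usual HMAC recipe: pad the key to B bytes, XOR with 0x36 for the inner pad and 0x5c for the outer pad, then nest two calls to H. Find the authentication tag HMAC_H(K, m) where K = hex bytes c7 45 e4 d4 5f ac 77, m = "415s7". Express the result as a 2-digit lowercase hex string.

b2

Key hex bytes c7 45 e4 d4 5f ac 77 is exactly B = 7 bytes: K' = c7 45 e4 d4 5f ac 77.
K' ⊕ ipad = f1 73 d2 e2 69 9a 41.  K' ⊕ opad = 9b 19 b8 88 03 f0 2b.
Inner input = (K'⊕ipad) ∥ m = f1 73 d2 e2 69 9a 41 ∥ 34 31 35 73 37.
Inner hash: sum = 241+115+210+226+105+154+65+52+49+53+115+55 = 1440; mod 256 = 160 → a0.
Outer input = (K'⊕opad) ∥ inner = 9b 19 b8 88 03 f0 2b ∥ a0.
Outer hash (tag): sum = 155+25+184+136+3+240+43+160 = 946; mod 256 = 178 → b2.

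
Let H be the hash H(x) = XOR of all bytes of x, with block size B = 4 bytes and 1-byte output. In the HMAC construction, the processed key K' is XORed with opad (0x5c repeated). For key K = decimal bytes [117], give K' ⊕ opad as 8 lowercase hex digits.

Key decimal bytes [117] = 75 is 1 byte ≤ B = 4; zero-pad to 4 bytes: K' = 75 00 00 00.
XOR each byte with 0x5c: 75⊕5c=29, 00⊕5c=5c, 00⊕5c=5c, 00⊕5c=5c.

295c5c5c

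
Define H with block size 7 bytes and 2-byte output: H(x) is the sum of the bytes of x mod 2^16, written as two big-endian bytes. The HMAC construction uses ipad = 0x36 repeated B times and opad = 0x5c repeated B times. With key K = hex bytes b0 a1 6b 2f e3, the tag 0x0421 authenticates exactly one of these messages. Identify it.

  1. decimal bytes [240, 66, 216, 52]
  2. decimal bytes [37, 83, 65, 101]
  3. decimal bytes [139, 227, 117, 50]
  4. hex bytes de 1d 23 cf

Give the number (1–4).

1

Key hex bytes b0 a1 6b 2f e3 is 5 bytes ≤ B = 7; zero-pad to 7 bytes: K' = b0 a1 6b 2f e3 00 00.
K' ⊕ ipad = 86 97 5d 19 d5 36 36; K' ⊕ opad = ec fd 37 73 bf 5c 5c.
m1: inner = H(86 97 5d 19 d5 36 36 f0 42 d8 34) = 05 12; tag = H(ec fd 37 73 bf 5c 5c 05 12) = 0421 ← matches
m2: inner = H(86 97 5d 19 d5 36 36 25 53 41 65) = 03 f2; tag = H(ec fd 37 73 bf 5c 5c 03 f2) = 04ff
m3: inner = H(86 97 5d 19 d5 36 36 8b e3 75 32) = 04 e9; tag = H(ec fd 37 73 bf 5c 5c 04 e9) = 04f7
m4: inner = H(86 97 5d 19 d5 36 36 de 1d 23 cf) = 04 c1; tag = H(ec fd 37 73 bf 5c 5c 04 c1) = 04cf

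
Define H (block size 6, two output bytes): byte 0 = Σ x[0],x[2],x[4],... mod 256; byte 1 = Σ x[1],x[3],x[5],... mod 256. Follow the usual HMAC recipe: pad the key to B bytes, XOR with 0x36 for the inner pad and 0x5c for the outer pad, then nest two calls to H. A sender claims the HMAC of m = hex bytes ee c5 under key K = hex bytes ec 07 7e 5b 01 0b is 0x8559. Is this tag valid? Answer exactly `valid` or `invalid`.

Key hex bytes ec 07 7e 5b 01 0b is exactly B = 6 bytes: K' = ec 07 7e 5b 01 0b.
K' ⊕ ipad = da 31 48 6d 37 3d; K' ⊕ opad = b0 5b 22 07 5d 57.
Inner hash: even-index sum = 583 mod 256 = 71; odd-index sum = 416 mod 256 = 160 → 47 a0.
Outer hash (recomputed tag): even-index sum = 374 mod 256 = 118; odd-index sum = 345 mod 256 = 89 → 76 59.
Recomputed tag = 7659; claimed = 8559 → mismatch.

invalid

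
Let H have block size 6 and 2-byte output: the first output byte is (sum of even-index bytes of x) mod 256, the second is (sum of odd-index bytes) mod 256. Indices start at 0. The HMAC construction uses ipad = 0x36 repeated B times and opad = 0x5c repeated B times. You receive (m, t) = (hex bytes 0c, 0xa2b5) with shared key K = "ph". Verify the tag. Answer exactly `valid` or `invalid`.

Key "ph" = 70 68 is 2 bytes ≤ B = 6; zero-pad to 6 bytes: K' = 70 68 00 00 00 00.
K' ⊕ ipad = 46 5e 36 36 36 36; K' ⊕ opad = 2c 34 5c 5c 5c 5c.
Inner hash: even-index sum = 190 mod 256 = 190; odd-index sum = 202 mod 256 = 202 → be ca.
Outer hash (recomputed tag): even-index sum = 418 mod 256 = 162; odd-index sum = 438 mod 256 = 182 → a2 b6.
Recomputed tag = a2b6; claimed = a2b5 → mismatch.

invalid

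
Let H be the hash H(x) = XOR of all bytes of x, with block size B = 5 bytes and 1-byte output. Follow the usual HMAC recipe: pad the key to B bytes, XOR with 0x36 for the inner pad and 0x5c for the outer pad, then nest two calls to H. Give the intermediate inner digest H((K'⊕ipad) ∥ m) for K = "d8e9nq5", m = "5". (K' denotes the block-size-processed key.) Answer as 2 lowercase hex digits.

Key "d8e9nq5" = 64 38 65 39 6e 71 35 is 7 bytes > B = 5, so hash it first: H(key) = 2a, then zero-pad to 5 bytes: K' = 2a 00 00 00 00.
K' ⊕ ipad = 1c 36 36 36 36.
Inner input = 1c 36 36 36 36 ∥ 35.
Inner hash: XOR 1c⊕36⊕36⊕36⊕36⊕35 = 29.

29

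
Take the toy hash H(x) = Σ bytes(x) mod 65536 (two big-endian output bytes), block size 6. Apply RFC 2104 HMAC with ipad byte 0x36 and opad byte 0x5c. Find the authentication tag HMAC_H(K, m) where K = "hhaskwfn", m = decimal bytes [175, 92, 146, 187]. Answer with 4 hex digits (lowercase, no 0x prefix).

Key "hhaskwfn" = 68 68 61 73 6b 77 66 6e is 8 bytes > B = 6, so hash it first: H(key) = 03 5a, then zero-pad to 6 bytes: K' = 03 5a 00 00 00 00.
K' ⊕ ipad = 35 6c 36 36 36 36.  K' ⊕ opad = 5f 06 5c 5c 5c 5c.
Inner input = (K'⊕ipad) ∥ m = 35 6c 36 36 36 36 ∥ af 5c 92 bb.
Inner hash: sum = 53+108+54+54+54+54+175+92+146+187 = 977 → 03 d1.
Outer input = (K'⊕opad) ∥ inner = 5f 06 5c 5c 5c 5c ∥ 03 d1.
Outer hash (tag): sum = 95+6+92+92+92+92+3+209 = 681 → 02 a9.

02a9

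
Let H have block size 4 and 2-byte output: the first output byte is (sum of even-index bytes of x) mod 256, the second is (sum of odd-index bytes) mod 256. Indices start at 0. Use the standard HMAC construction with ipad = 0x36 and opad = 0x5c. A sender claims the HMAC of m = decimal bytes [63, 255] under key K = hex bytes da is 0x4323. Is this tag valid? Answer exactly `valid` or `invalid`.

valid

Key hex bytes da is 1 byte ≤ B = 4; zero-pad to 4 bytes: K' = da 00 00 00.
K' ⊕ ipad = ec 36 36 36; K' ⊕ opad = 86 5c 5c 5c.
Inner hash: even-index sum = 353 mod 256 = 97; odd-index sum = 363 mod 256 = 107 → 61 6b.
Outer hash (recomputed tag): even-index sum = 323 mod 256 = 67; odd-index sum = 291 mod 256 = 35 → 43 23.
Recomputed tag = 4323; claimed = 4323 → match.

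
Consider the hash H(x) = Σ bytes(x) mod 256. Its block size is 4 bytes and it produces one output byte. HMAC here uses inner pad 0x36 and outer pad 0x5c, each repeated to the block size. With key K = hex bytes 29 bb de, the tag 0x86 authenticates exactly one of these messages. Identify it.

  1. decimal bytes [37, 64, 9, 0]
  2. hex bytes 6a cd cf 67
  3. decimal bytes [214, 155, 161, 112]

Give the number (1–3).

3

Key hex bytes 29 bb de is 3 bytes ≤ B = 4; zero-pad to 4 bytes: K' = 29 bb de 00.
K' ⊕ ipad = 1f 8d e8 36; K' ⊕ opad = 75 e7 82 5c.
m1: inner = H(1f 8d e8 36 25 40 09 00) = 38; tag = H(75 e7 82 5c 38) = 72
m2: inner = H(1f 8d e8 36 6a cd cf 67) = 37; tag = H(75 e7 82 5c 37) = 71
m3: inner = H(1f 8d e8 36 d6 9b a1 70) = 4c; tag = H(75 e7 82 5c 4c) = 86 ← matches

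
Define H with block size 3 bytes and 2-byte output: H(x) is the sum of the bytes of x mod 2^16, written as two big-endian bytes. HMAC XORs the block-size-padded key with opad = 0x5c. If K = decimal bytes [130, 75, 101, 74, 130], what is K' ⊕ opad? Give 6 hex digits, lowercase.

Key decimal bytes [130, 75, 101, 74, 130] = 82 4b 65 4a 82 is 5 bytes > B = 3, so hash it first: H(key) = 01 fe, then zero-pad to 3 bytes: K' = 01 fe 00.
XOR each byte with 0x5c: 01⊕5c=5d, fe⊕5c=a2, 00⊕5c=5c.

5da25c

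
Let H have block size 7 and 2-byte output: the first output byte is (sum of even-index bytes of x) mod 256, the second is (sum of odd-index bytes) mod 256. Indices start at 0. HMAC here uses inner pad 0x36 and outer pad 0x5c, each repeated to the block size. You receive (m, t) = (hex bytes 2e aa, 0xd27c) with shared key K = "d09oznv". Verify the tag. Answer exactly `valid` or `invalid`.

Key "d09oznv" = 64 30 39 6f 7a 6e 76 is exactly B = 7 bytes: K' = 64 30 39 6f 7a 6e 76.
K' ⊕ ipad = 52 06 0f 59 4c 58 40; K' ⊕ opad = 38 6c 65 33 26 32 2a.
Inner hash: even-index sum = 407 mod 256 = 151; odd-index sum = 229 mod 256 = 229 → 97 e5.
Outer hash (recomputed tag): even-index sum = 466 mod 256 = 210; odd-index sum = 360 mod 256 = 104 → d2 68.
Recomputed tag = d268; claimed = d27c → mismatch.

invalid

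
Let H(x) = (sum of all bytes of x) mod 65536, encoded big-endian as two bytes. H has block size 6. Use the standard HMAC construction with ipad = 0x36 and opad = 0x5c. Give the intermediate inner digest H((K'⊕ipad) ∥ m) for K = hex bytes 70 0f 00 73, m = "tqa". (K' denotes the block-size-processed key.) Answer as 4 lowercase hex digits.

02ac

Key hex bytes 70 0f 00 73 is 4 bytes ≤ B = 6; zero-pad to 6 bytes: K' = 70 0f 00 73 00 00.
K' ⊕ ipad = 46 39 36 45 36 36.
Inner input = 46 39 36 45 36 36 ∥ 74 71 61.
Inner hash: sum = 70+57+54+69+54+54+116+113+97 = 684 → 02 ac.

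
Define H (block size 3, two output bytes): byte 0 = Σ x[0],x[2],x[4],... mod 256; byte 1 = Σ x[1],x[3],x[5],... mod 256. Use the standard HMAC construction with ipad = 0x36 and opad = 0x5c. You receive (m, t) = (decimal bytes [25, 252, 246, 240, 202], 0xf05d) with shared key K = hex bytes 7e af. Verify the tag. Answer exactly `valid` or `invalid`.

Key hex bytes 7e af is 2 bytes ≤ B = 3; zero-pad to 3 bytes: K' = 7e af 00.
K' ⊕ ipad = 48 99 36; K' ⊕ opad = 22 f3 5c.
Inner hash: even-index sum = 618 mod 256 = 106; odd-index sum = 626 mod 256 = 114 → 6a 72.
Outer hash (recomputed tag): even-index sum = 240 mod 256 = 240; odd-index sum = 349 mod 256 = 93 → f0 5d.
Recomputed tag = f05d; claimed = f05d → match.

valid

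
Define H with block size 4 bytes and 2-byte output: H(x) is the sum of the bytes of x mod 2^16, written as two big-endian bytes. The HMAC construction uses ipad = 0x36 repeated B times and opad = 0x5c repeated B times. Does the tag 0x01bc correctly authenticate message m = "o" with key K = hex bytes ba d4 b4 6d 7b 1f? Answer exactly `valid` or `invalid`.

valid

Key hex bytes ba d4 b4 6d 7b 1f is 6 bytes > B = 4, so hash it first: H(key) = 03 49, then zero-pad to 4 bytes: K' = 03 49 00 00.
K' ⊕ ipad = 35 7f 36 36; K' ⊕ opad = 5f 15 5c 5c.
Inner hash: sum = 53+127+54+54+111 = 399 → 01 8f.
Outer hash (recomputed tag): sum = 95+21+92+92+1+143 = 444 → 01 bc.
Recomputed tag = 01bc; claimed = 01bc → match.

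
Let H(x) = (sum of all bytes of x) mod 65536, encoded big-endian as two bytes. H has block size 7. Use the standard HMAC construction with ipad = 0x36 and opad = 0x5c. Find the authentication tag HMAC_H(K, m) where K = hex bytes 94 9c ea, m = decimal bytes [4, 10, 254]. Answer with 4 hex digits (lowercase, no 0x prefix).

Key hex bytes 94 9c ea is 3 bytes ≤ B = 7; zero-pad to 7 bytes: K' = 94 9c ea 00 00 00 00.
K' ⊕ ipad = a2 aa dc 36 36 36 36.  K' ⊕ opad = c8 c0 b6 5c 5c 5c 5c.
Inner input = (K'⊕ipad) ∥ m = a2 aa dc 36 36 36 36 ∥ 04 0a fe.
Inner hash: sum = 162+170+220+54+54+54+54+4+10+254 = 1036 → 04 0c.
Outer input = (K'⊕opad) ∥ inner = c8 c0 b6 5c 5c 5c 5c ∥ 04 0c.
Outer hash (tag): sum = 200+192+182+92+92+92+92+4+12 = 958 → 03 be.

03be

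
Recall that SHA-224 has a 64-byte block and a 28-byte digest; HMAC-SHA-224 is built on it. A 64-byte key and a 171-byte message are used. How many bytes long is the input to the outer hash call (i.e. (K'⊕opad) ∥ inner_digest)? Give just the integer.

Key is 64 ≤ 64 bytes, zero-padded: |K'| = 64.
Outer input = (K'⊕opad) ∥ H(inner) → 64 + 28 = 92 bytes.

92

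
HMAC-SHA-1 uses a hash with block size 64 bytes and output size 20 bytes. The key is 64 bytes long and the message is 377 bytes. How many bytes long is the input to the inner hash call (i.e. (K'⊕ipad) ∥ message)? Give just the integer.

Key is 64 ≤ 64 bytes, zero-padded: |K'| = 64.
Inner input = (K'⊕ipad) ∥ m → 64 + 377 = 441 bytes.

441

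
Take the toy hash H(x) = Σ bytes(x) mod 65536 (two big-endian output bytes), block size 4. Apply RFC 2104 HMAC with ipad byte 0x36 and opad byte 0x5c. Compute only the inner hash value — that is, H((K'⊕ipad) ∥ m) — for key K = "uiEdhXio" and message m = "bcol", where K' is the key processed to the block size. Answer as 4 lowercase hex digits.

Key "uiEdhXio" = 75 69 45 64 68 58 69 6f is 8 bytes > B = 4, so hash it first: H(key) = 03 1f, then zero-pad to 4 bytes: K' = 03 1f 00 00.
K' ⊕ ipad = 35 29 36 36.
Inner input = 35 29 36 36 ∥ 62 63 6f 6c.
Inner hash: sum = 53+41+54+54+98+99+111+108 = 618 → 02 6a.

026a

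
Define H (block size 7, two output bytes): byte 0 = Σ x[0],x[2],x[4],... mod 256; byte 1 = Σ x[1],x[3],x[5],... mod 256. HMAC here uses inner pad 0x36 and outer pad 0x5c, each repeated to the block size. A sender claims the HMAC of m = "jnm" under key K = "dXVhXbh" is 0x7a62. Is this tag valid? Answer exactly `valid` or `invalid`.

invalid

Key "dXVhXbh" = 64 58 56 68 58 62 68 is exactly B = 7 bytes: K' = 64 58 56 68 58 62 68.
K' ⊕ ipad = 52 6e 60 5e 6e 54 5e; K' ⊕ opad = 38 04 0a 34 04 3e 34.
Inner hash: even-index sum = 492 mod 256 = 236; odd-index sum = 503 mod 256 = 247 → ec f7.
Outer hash (recomputed tag): even-index sum = 369 mod 256 = 113; odd-index sum = 354 mod 256 = 98 → 71 62.
Recomputed tag = 7162; claimed = 7a62 → mismatch.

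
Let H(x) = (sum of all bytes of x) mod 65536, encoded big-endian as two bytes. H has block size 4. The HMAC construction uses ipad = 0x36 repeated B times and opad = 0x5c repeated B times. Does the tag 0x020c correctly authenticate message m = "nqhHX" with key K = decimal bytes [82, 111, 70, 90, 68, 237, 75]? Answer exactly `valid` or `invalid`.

valid

Key decimal bytes [82, 111, 70, 90, 68, 237, 75] = 52 6f 46 5a 44 ed 4b is 7 bytes > B = 4, so hash it first: H(key) = 02 dd, then zero-pad to 4 bytes: K' = 02 dd 00 00.
K' ⊕ ipad = 34 eb 36 36; K' ⊕ opad = 5e 81 5c 5c.
Inner hash: sum = 52+235+54+54+110+113+104+72+88 = 882 → 03 72.
Outer hash (recomputed tag): sum = 94+129+92+92+3+114 = 524 → 02 0c.
Recomputed tag = 020c; claimed = 020c → match.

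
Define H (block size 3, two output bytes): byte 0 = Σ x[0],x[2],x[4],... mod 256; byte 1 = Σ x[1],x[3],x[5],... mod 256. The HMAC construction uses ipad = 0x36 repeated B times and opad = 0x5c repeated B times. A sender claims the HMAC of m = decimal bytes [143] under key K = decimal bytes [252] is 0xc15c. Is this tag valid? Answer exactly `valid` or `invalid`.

Key decimal bytes [252] = fc is 1 byte ≤ B = 3; zero-pad to 3 bytes: K' = fc 00 00.
K' ⊕ ipad = ca 36 36; K' ⊕ opad = a0 5c 5c.
Inner hash: even-index sum = 256 mod 256 = 0; odd-index sum = 197 mod 256 = 197 → 00 c5.
Outer hash (recomputed tag): even-index sum = 449 mod 256 = 193; odd-index sum = 92 mod 256 = 92 → c1 5c.
Recomputed tag = c15c; claimed = c15c → match.

valid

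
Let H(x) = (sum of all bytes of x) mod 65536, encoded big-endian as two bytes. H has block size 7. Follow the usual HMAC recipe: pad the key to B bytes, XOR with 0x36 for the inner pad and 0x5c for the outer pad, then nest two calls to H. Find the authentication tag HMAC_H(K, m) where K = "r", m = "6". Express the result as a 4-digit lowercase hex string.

Key "r" = 72 is 1 byte ≤ B = 7; zero-pad to 7 bytes: K' = 72 00 00 00 00 00 00.
K' ⊕ ipad = 44 36 36 36 36 36 36.  K' ⊕ opad = 2e 5c 5c 5c 5c 5c 5c.
Inner input = (K'⊕ipad) ∥ m = 44 36 36 36 36 36 36 ∥ 36.
Inner hash: sum = 68+54+54+54+54+54+54+54 = 446 → 01 be.
Outer input = (K'⊕opad) ∥ inner = 2e 5c 5c 5c 5c 5c 5c ∥ 01 be.
Outer hash (tag): sum = 46+92+92+92+92+92+92+1+190 = 789 → 03 15.

0315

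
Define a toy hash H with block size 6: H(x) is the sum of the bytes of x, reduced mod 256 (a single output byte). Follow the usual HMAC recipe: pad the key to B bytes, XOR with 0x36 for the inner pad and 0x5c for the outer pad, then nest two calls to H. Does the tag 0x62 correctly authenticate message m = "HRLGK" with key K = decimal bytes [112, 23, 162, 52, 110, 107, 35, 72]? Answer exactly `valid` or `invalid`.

Key decimal bytes [112, 23, 162, 52, 110, 107, 35, 72] = 70 17 a2 34 6e 6b 23 48 is 8 bytes > B = 6, so hash it first: H(key) = a1, then zero-pad to 6 bytes: K' = a1 00 00 00 00 00.
K' ⊕ ipad = 97 36 36 36 36 36; K' ⊕ opad = fd 5c 5c 5c 5c 5c.
Inner hash: sum = 151+54+54+54+54+54+72+82+76+71+75 = 797; mod 256 = 29 → 1d.
Outer hash (recomputed tag): sum = 253+92+92+92+92+92+29 = 742; mod 256 = 230 → e6.
Recomputed tag = e6; claimed = 62 → mismatch.

invalid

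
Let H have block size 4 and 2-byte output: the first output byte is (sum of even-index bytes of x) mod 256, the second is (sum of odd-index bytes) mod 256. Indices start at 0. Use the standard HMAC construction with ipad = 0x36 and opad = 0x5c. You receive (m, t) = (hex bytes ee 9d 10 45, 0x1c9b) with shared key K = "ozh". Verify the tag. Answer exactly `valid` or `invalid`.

Key "ozh" = 6f 7a 68 is 3 bytes ≤ B = 4; zero-pad to 4 bytes: K' = 6f 7a 68 00.
K' ⊕ ipad = 59 4c 5e 36; K' ⊕ opad = 33 26 34 5c.
Inner hash: even-index sum = 437 mod 256 = 181; odd-index sum = 356 mod 256 = 100 → b5 64.
Outer hash (recomputed tag): even-index sum = 284 mod 256 = 28; odd-index sum = 230 mod 256 = 230 → 1c e6.
Recomputed tag = 1ce6; claimed = 1c9b → mismatch.

invalid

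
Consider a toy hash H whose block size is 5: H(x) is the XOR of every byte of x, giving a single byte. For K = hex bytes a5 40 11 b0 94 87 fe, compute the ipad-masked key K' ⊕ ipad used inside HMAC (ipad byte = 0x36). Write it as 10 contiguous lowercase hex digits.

9f36363636

Key hex bytes a5 40 11 b0 94 87 fe is 7 bytes > B = 5, so hash it first: H(key) = a9, then zero-pad to 5 bytes: K' = a9 00 00 00 00.
XOR each byte with 0x36: a9⊕36=9f, 00⊕36=36, 00⊕36=36, 00⊕36=36, 00⊕36=36.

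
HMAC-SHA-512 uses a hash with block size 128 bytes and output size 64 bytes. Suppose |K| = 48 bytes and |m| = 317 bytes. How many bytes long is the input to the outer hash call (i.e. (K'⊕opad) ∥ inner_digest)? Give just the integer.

192

Key is 48 ≤ 128 bytes, zero-padded: |K'| = 128.
Outer input = (K'⊕opad) ∥ H(inner) → 128 + 64 = 192 bytes.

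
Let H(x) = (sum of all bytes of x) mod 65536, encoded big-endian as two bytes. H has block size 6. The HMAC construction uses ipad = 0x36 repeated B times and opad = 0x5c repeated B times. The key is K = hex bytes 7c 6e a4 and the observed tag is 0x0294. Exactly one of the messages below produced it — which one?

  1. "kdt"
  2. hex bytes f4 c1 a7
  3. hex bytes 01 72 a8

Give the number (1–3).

Key hex bytes 7c 6e a4 is 3 bytes ≤ B = 6; zero-pad to 6 bytes: K' = 7c 6e a4 00 00 00.
K' ⊕ ipad = 4a 58 92 36 36 36; K' ⊕ opad = 20 32 f8 5c 5c 5c.
m1: inner = H(4a 58 92 36 36 36 6b 64 74) = 03 19; tag = H(20 32 f8 5c 5c 5c 03 19) = 027a
m2: inner = H(4a 58 92 36 36 36 f4 c1 a7) = 04 32; tag = H(20 32 f8 5c 5c 5c 04 32) = 0294 ← matches
m3: inner = H(4a 58 92 36 36 36 01 72 a8) = 02 f1; tag = H(20 32 f8 5c 5c 5c 02 f1) = 0351

2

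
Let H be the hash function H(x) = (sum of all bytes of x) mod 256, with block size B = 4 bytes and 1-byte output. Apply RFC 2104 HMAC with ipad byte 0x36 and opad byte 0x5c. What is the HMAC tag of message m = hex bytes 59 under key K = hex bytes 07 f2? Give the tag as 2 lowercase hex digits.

7b

Key hex bytes 07 f2 is 2 bytes ≤ B = 4; zero-pad to 4 bytes: K' = 07 f2 00 00.
K' ⊕ ipad = 31 c4 36 36.  K' ⊕ opad = 5b ae 5c 5c.
Inner input = (K'⊕ipad) ∥ m = 31 c4 36 36 ∥ 59.
Inner hash: sum = 49+196+54+54+89 = 442; mod 256 = 186 → ba.
Outer input = (K'⊕opad) ∥ inner = 5b ae 5c 5c ∥ ba.
Outer hash (tag): sum = 91+174+92+92+186 = 635; mod 256 = 123 → 7b.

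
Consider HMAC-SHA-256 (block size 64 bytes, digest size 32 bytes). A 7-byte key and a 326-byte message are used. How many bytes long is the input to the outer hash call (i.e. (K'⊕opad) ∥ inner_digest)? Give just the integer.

Key is 7 ≤ 64 bytes, zero-padded: |K'| = 64.
Outer input = (K'⊕opad) ∥ H(inner) → 64 + 32 = 96 bytes.

96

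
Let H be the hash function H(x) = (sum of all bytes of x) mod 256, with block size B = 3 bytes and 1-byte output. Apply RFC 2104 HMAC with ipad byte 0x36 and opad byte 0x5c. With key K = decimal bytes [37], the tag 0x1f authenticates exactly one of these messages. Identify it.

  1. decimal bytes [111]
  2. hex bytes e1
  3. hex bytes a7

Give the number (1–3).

1

Key decimal bytes [37] = 25 is 1 byte ≤ B = 3; zero-pad to 3 bytes: K' = 25 00 00.
K' ⊕ ipad = 13 36 36; K' ⊕ opad = 79 5c 5c.
m1: inner = H(13 36 36 6f) = ee; tag = H(79 5c 5c ee) = 1f ← matches
m2: inner = H(13 36 36 e1) = 60; tag = H(79 5c 5c 60) = 91
m3: inner = H(13 36 36 a7) = 26; tag = H(79 5c 5c 26) = 57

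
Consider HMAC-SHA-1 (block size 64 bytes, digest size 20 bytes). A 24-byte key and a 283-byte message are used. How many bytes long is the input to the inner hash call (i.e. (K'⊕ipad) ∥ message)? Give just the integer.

347

Key is 24 ≤ 64 bytes, zero-padded: |K'| = 64.
Inner input = (K'⊕ipad) ∥ m → 64 + 283 = 347 bytes.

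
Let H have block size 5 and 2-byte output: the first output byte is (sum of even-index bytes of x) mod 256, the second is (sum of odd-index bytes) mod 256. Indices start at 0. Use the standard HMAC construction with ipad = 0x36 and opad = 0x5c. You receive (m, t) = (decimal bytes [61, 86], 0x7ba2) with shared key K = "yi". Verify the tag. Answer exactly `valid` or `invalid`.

invalid

Key "yi" = 79 69 is 2 bytes ≤ B = 5; zero-pad to 5 bytes: K' = 79 69 00 00 00.
K' ⊕ ipad = 4f 5f 36 36 36; K' ⊕ opad = 25 35 5c 5c 5c.
Inner hash: even-index sum = 273 mod 256 = 17; odd-index sum = 210 mod 256 = 210 → 11 d2.
Outer hash (recomputed tag): even-index sum = 431 mod 256 = 175; odd-index sum = 162 mod 256 = 162 → af a2.
Recomputed tag = afa2; claimed = 7ba2 → mismatch.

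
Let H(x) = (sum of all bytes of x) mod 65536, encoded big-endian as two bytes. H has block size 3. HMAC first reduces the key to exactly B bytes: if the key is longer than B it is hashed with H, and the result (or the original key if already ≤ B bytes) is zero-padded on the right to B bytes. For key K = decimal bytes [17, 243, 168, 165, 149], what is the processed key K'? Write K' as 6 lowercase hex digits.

02e600

|K| = 5 > B = 3, so first hash the key.
H(K): sum = 17+243+168+165+149 = 742 → 02 e6.
Zero-pad H(K) = 02 e6 to 3 bytes: K' = 02 e6 00.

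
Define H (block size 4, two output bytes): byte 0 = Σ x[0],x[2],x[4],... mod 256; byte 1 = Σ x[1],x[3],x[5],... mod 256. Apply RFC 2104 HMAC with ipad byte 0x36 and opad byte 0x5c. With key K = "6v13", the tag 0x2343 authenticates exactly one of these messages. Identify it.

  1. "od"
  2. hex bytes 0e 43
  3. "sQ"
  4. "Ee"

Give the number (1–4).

4

Key "6v13" = 36 76 31 33 is exactly B = 4 bytes: K' = 36 76 31 33.
K' ⊕ ipad = 00 40 07 05; K' ⊕ opad = 6a 2a 6d 6f.
m1: inner = H(00 40 07 05 6f 64) = 76 a9; tag = H(6a 2a 6d 6f 76 a9) = 4d42
m2: inner = H(00 40 07 05 0e 43) = 15 88; tag = H(6a 2a 6d 6f 15 88) = ec21
m3: inner = H(00 40 07 05 73 51) = 7a 96; tag = H(6a 2a 6d 6f 7a 96) = 512f
m4: inner = H(00 40 07 05 45 65) = 4c aa; tag = H(6a 2a 6d 6f 4c aa) = 2343 ← matches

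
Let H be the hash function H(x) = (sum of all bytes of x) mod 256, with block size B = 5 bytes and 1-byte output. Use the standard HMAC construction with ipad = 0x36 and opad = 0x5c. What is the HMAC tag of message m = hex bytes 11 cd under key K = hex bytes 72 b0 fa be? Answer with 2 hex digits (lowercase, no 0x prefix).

Key hex bytes 72 b0 fa be is 4 bytes ≤ B = 5; zero-pad to 5 bytes: K' = 72 b0 fa be 00.
K' ⊕ ipad = 44 86 cc 88 36.  K' ⊕ opad = 2e ec a6 e2 5c.
Inner input = (K'⊕ipad) ∥ m = 44 86 cc 88 36 ∥ 11 cd.
Inner hash: sum = 68+134+204+136+54+17+205 = 818; mod 256 = 50 → 32.
Outer input = (K'⊕opad) ∥ inner = 2e ec a6 e2 5c ∥ 32.
Outer hash (tag): sum = 46+236+166+226+92+50 = 816; mod 256 = 48 → 30.

30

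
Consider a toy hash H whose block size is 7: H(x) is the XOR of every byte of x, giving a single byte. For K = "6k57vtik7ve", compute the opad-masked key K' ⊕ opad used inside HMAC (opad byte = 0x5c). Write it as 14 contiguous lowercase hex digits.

Key "6k57vtik7ve" = 36 6b 35 37 76 74 69 6b 37 76 65 is 11 bytes > B = 7, so hash it first: H(key) = 7b, then zero-pad to 7 bytes: K' = 7b 00 00 00 00 00 00.
XOR each byte with 0x5c: 7b⊕5c=27, 00⊕5c=5c, 00⊕5c=5c, 00⊕5c=5c, 00⊕5c=5c, 00⊕5c=5c, 00⊕5c=5c.

275c5c5c5c5c5c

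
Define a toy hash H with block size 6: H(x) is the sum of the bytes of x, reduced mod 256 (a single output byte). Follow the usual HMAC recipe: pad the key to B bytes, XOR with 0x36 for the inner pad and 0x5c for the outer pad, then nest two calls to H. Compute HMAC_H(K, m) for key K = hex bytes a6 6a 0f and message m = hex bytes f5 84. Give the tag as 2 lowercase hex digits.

Key hex bytes a6 6a 0f is 3 bytes ≤ B = 6; zero-pad to 6 bytes: K' = a6 6a 0f 00 00 00.
K' ⊕ ipad = 90 5c 39 36 36 36.  K' ⊕ opad = fa 36 53 5c 5c 5c.
Inner input = (K'⊕ipad) ∥ m = 90 5c 39 36 36 36 ∥ f5 84.
Inner hash: sum = 144+92+57+54+54+54+245+132 = 832; mod 256 = 64 → 40.
Outer input = (K'⊕opad) ∥ inner = fa 36 53 5c 5c 5c ∥ 40.
Outer hash (tag): sum = 250+54+83+92+92+92+64 = 727; mod 256 = 215 → d7.

d7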